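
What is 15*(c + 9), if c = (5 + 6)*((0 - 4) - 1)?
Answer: -690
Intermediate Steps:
c = -55 (c = 11*(-4 - 1) = 11*(-5) = -55)
15*(c + 9) = 15*(-55 + 9) = 15*(-46) = -690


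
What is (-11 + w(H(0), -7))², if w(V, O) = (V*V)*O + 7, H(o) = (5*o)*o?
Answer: 16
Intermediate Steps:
H(o) = 5*o²
w(V, O) = 7 + O*V² (w(V, O) = V²*O + 7 = O*V² + 7 = 7 + O*V²)
(-11 + w(H(0), -7))² = (-11 + (7 - 7*(5*0²)²))² = (-11 + (7 - 7*(5*0)²))² = (-11 + (7 - 7*0²))² = (-11 + (7 - 7*0))² = (-11 + (7 + 0))² = (-11 + 7)² = (-4)² = 16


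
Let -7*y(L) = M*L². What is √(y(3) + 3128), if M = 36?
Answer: 2*√37751/7 ≈ 55.513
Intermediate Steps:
y(L) = -36*L²/7
√(y(3) + 3128) = √(-36/7*3² + 3128) = √(-36/7*9 + 3128) = √(-324/7 + 3128) = √(21572/7) = 2*√37751/7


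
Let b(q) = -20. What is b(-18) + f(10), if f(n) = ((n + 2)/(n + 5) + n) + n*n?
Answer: 454/5 ≈ 90.800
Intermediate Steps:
f(n) = n + n² + (2 + n)/(5 + n) (f(n) = ((2 + n)/(5 + n) + n) + n² = (n + (2 + n)/(5 + n)) + n² = n + n² + (2 + n)/(5 + n))
b(-18) + f(10) = -20 + (2 + 10³ + 6*10 + 6*10²)/(5 + 10) = -20 + (2 + 1000 + 60 + 6*100)/15 = -20 + (2 + 1000 + 60 + 600)/15 = -20 + (1/15)*1662 = -20 + 554/5 = 454/5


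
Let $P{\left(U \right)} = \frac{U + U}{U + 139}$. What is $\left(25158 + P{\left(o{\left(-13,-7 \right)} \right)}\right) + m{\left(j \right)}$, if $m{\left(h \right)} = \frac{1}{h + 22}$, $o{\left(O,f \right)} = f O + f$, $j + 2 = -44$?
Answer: $\frac{134649425}{5352} \approx 25159.0$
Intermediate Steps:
$j = -46$ ($j = -2 - 44 = -46$)
$o{\left(O,f \right)} = f + O f$ ($o{\left(O,f \right)} = O f + f = f + O f$)
$m{\left(h \right)} = \frac{1}{22 + h}$
$P{\left(U \right)} = \frac{2 U}{139 + U}$
$\left(25158 + P{\left(o{\left(-13,-7 \right)} \right)}\right) + m{\left(j \right)} = \left(25158 + \frac{2 \left(- 7 \left(1 - 13\right)\right)}{139 - 7 \left(1 - 13\right)}\right) + \frac{1}{22 - 46} = \left(25158 + \frac{2 \left(\left(-7\right) \left(-12\right)\right)}{139 - -84}\right) + \frac{1}{-24} = \left(25158 + 2 \cdot 84 \frac{1}{139 + 84}\right) - \frac{1}{24} = \left(25158 + 2 \cdot 84 \cdot \frac{1}{223}\right) - \frac{1}{24} = \left(25158 + \frac{168}{223}\right) - \frac{1}{24} = \frac{5610402}{223} - \frac{1}{24} = \frac{134649425}{5352}$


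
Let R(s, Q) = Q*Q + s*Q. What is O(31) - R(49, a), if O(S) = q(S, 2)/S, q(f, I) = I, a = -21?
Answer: 18230/31 ≈ 588.06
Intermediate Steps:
R(s, Q) = Q**2 + Q*s
O(S) = 2/S
O(31) - R(49, a) = 2/31 - (-21)*(-21 + 49) = 2*(1/31) - (-21)*28 = 2/31 - 1*(-588) = 2/31 + 588 = 18230/31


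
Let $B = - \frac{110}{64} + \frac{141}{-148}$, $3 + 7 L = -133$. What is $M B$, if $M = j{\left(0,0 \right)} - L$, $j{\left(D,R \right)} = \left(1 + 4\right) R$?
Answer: $- \frac{53771}{1036} \approx -51.903$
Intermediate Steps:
$j{\left(D,R \right)} = 5 R$
$L = - \frac{136}{7}$ ($L = - \frac{3}{7} + \frac{1}{7} \left(-133\right) = - \frac{3}{7} - 19 = - \frac{136}{7} \approx -19.429$)
$B = - \frac{3163}{1184}$ ($B = \left(-110\right) \frac{1}{64} + 141 \left(- \frac{1}{148}\right) = - \frac{55}{32} - \frac{141}{148} = - \frac{3163}{1184} \approx -2.6715$)
$M = \frac{136}{7}$ ($M = 5 \cdot 0 - - \frac{136}{7} = 0 + \frac{136}{7} = \frac{136}{7} \approx 19.429$)
$M B = \frac{136}{7} \left(- \frac{3163}{1184}\right) = - \frac{53771}{1036}$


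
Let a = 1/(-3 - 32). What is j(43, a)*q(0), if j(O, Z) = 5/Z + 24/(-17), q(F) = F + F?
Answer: 0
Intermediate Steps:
q(F) = 2*F
a = -1/35 (a = 1/(-35) = -1/35 ≈ -0.028571)
j(O, Z) = -24/17 + 5/Z (j(O, Z) = 5/Z + 24*(-1/17) = 5/Z - 24/17 = -24/17 + 5/Z)
j(43, a)*q(0) = (-24/17 + 5/(-1/35))*(2*0) = (-24/17 + 5*(-35))*0 = (-24/17 - 175)*0 = -2999/17*0 = 0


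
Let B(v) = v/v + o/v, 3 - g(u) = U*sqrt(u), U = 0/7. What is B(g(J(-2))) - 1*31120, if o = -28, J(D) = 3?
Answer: -93385/3 ≈ -31128.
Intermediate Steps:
U = 0 (U = 0*(1/7) = 0)
g(u) = 3 (g(u) = 3 - 0*sqrt(u) = 3 - 1*0 = 3 + 0 = 3)
B(v) = 1 - 28/v (B(v) = v/v - 28/v = 1 - 28/v)
B(g(J(-2))) - 1*31120 = (-28 + 3)/3 - 1*31120 = (1/3)*(-25) - 31120 = -25/3 - 31120 = -93385/3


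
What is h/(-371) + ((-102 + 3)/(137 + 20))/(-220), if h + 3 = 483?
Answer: -1503861/1164940 ≈ -1.2909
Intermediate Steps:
h = 480 (h = -3 + 483 = 480)
h/(-371) + ((-102 + 3)/(137 + 20))/(-220) = 480/(-371) + ((-102 + 3)/(137 + 20))/(-220) = 480*(-1/371) - 99/157*(-1/220) = -480/371 - 99*1/157*(-1/220) = -480/371 - 99/157*(-1/220) = -480/371 + 9/3140 = -1503861/1164940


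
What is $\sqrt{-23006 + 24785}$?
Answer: $\sqrt{1779} \approx 42.178$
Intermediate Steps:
$\sqrt{-23006 + 24785} = \sqrt{1779}$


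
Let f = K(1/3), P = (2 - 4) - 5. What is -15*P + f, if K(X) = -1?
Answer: 104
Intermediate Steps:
P = -7 (P = -2 - 5 = -7)
f = -1
-15*P + f = -15*(-7) - 1 = 105 - 1 = 104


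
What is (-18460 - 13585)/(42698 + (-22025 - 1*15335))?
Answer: -1885/314 ≈ -6.0032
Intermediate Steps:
(-18460 - 13585)/(42698 + (-22025 - 1*15335)) = -32045/(42698 + (-22025 - 15335)) = -32045/(42698 - 37360) = -32045/5338 = -32045*1/5338 = -1885/314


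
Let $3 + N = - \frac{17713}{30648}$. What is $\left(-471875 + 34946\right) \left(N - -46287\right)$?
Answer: $- \frac{206593768102117}{10216} \approx -2.0223 \cdot 10^{10}$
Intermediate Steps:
$N = - \frac{109657}{30648}$ ($N = -3 - \frac{17713}{30648} = - \frac{109657}{30648} \approx -3.5779$)
$\left(-471875 + 34946\right) \left(N - -46287\right) = \left(-471875 + 34946\right) \left(- \frac{109657}{30648} - -46287\right) = - 436929 \left(- \frac{109657}{30648} + 46287\right) = \left(-436929\right) \frac{1418494319}{30648} = - \frac{206593768102117}{10216}$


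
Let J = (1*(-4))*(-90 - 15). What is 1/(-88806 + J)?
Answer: -1/88386 ≈ -1.1314e-5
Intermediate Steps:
J = 420 (J = -4*(-105) = 420)
1/(-88806 + J) = 1/(-88806 + 420) = 1/(-88386) = -1/88386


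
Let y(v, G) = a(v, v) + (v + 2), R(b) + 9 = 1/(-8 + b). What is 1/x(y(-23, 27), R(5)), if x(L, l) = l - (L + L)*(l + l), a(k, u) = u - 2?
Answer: -3/5180 ≈ -0.00057915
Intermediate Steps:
a(k, u) = -2 + u
R(b) = -9 + 1/(-8 + b)
y(v, G) = 2*v (y(v, G) = (-2 + v) + (v + 2) = (-2 + v) + (2 + v) = 2*v)
x(L, l) = l - 4*L*l (x(L, l) = l - 2*L*2*l = l - 4*L*l)
1/x(y(-23, 27), R(5)) = 1/(((73 - 9*5)/(-8 + 5))*(1 - 8*(-23))) = 1/(((73 - 45)/(-3))*(1 - 4*(-46))) = 1/((-⅓*28)*(1 + 184)) = 1/(-28/3*185) = 1/(-5180/3) = -3/5180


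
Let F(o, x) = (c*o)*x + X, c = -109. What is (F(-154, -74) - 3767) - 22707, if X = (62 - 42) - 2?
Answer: -1268620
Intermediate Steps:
X = 18 (X = 20 - 2 = 18)
F(o, x) = 18 - 109*o*x (F(o, x) = (-109*o)*x + 18 = -109*o*x + 18 = 18 - 109*o*x)
(F(-154, -74) - 3767) - 22707 = ((18 - 109*(-154)*(-74)) - 3767) - 22707 = ((18 - 1242164) - 3767) - 22707 = (-1242146 - 3767) - 22707 = -1245913 - 22707 = -1268620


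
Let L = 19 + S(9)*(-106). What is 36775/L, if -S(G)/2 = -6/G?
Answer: -110325/367 ≈ -300.61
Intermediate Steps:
S(G) = 12/G (S(G) = -(-12)/G = 12/G)
L = -367/3 (L = 19 + (12/9)*(-106) = 19 + (12*(⅑))*(-106) = 19 + (4/3)*(-106) = 19 - 424/3 = -367/3 ≈ -122.33)
36775/L = 36775/(-367/3) = 36775*(-3/367) = -110325/367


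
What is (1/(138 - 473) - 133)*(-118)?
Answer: 5257608/335 ≈ 15694.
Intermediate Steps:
(1/(138 - 473) - 133)*(-118) = (1/(-335) - 133)*(-118) = (-1/335 - 133)*(-118) = -44556/335*(-118) = 5257608/335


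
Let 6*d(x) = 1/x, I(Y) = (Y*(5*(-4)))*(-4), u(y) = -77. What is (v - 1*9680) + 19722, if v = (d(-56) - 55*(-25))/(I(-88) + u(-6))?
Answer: 24013093105/2391312 ≈ 10042.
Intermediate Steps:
I(Y) = 80*Y (I(Y) = (Y*(-20))*(-4) = -20*Y*(-4) = 80*Y)
d(x) = 1/(6*x)
v = -461999/2391312 (v = ((⅙)/(-56) - 55*(-25))/(80*(-88) - 77) = ((⅙)*(-1/56) + 1375)/(-7040 - 77) = (-1/336 + 1375)/(-7117) = (461999/336)*(-1/7117) = -461999/2391312 ≈ -0.19320)
(v - 1*9680) + 19722 = (-461999/2391312 - 1*9680) + 19722 = (-461999/2391312 - 9680) + 19722 = -23148362159/2391312 + 19722 = 24013093105/2391312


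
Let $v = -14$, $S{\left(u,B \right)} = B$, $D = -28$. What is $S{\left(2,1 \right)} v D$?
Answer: $392$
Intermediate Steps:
$S{\left(2,1 \right)} v D = 1 \left(-14\right) \left(-28\right) = \left(-14\right) \left(-28\right) = 392$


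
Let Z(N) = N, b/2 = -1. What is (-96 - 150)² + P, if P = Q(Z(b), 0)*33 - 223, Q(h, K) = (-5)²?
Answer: 61118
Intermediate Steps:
b = -2 (b = 2*(-1) = -2)
Q(h, K) = 25
P = 602 (P = 25*33 - 223 = 825 - 223 = 602)
(-96 - 150)² + P = (-96 - 150)² + 602 = (-246)² + 602 = 60516 + 602 = 61118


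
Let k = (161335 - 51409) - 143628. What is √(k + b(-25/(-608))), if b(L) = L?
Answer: I*√778650058/152 ≈ 183.58*I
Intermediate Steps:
k = -33702 (k = 109926 - 143628 = -33702)
√(k + b(-25/(-608))) = √(-33702 - 25/(-608)) = √(-33702 - 25*(-1/608)) = √(-33702 + 25/608) = √(-20490791/608) = I*√778650058/152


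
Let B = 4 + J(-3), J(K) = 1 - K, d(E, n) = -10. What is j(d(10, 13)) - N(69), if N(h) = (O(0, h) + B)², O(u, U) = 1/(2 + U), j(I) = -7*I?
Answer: 29109/5041 ≈ 5.7745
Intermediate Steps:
B = 8 (B = 4 + (1 - 1*(-3)) = 4 + (1 + 3) = 4 + 4 = 8)
N(h) = (8 + 1/(2 + h))² (N(h) = (1/(2 + h) + 8)² = (8 + 1/(2 + h))²)
j(d(10, 13)) - N(69) = -7*(-10) - (17 + 8*69)²/(2 + 69)² = 70 - (17 + 552)²/71² = 70 - 569²/5041 = 70 - 323761/5041 = 29109/5041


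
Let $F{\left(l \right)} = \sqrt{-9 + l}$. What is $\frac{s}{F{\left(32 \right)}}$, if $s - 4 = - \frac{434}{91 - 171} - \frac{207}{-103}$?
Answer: $\frac{47111 \sqrt{23}}{94760} \approx 2.3843$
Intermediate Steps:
$s = \frac{47111}{4120}$ ($s = 4 - \left(- \frac{207}{103} + \frac{434}{91 - 171}\right) = 4 - \left(- \frac{207}{103} + \frac{434}{-80}\right) = 4 + \left(\left(-434\right) \left(- \frac{1}{80}\right) + \frac{207}{103}\right) = 4 + \left(\frac{217}{40} + \frac{207}{103}\right) = 4 + \frac{30631}{4120} = \frac{47111}{4120} \approx 11.435$)
$\frac{s}{F{\left(32 \right)}} = \frac{47111}{4120 \sqrt{-9 + 32}} = \frac{47111}{4120 \sqrt{23}} = \frac{47111 \frac{\sqrt{23}}{23}}{4120} = \frac{47111 \sqrt{23}}{94760}$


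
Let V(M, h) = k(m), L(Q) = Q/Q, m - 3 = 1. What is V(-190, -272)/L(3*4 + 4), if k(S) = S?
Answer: 4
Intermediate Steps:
m = 4 (m = 3 + 1 = 4)
L(Q) = 1
V(M, h) = 4
V(-190, -272)/L(3*4 + 4) = 4/1 = 4*1 = 4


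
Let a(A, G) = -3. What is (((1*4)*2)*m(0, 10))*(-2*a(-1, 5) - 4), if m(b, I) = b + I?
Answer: 160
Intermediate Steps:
m(b, I) = I + b
(((1*4)*2)*m(0, 10))*(-2*a(-1, 5) - 4) = (((1*4)*2)*(10 + 0))*(-2*(-3) - 4) = ((4*2)*10)*(6 - 4) = (8*10)*2 = 80*2 = 160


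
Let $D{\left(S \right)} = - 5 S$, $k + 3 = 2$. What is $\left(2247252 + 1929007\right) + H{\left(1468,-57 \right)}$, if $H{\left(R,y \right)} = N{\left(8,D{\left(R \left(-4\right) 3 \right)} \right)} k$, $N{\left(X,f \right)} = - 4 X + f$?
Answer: $4088211$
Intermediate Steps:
$k = -1$ ($k = -3 + 2 = -1$)
$N{\left(X,f \right)} = f - 4 X$
$H{\left(R,y \right)} = 32 - 60 R$ ($H{\left(R,y \right)} = \left(- 5 R \left(-4\right) 3 - 32\right) \left(-1\right) = \left(- 5 - 4 R 3 - 32\right) \left(-1\right) = \left(- 5 \left(- 12 R\right) - 32\right) \left(-1\right) = \left(60 R - 32\right) \left(-1\right) = \left(-32 + 60 R\right) \left(-1\right) = 32 - 60 R$)
$\left(2247252 + 1929007\right) + H{\left(1468,-57 \right)} = \left(2247252 + 1929007\right) + \left(32 - 88080\right) = 4176259 + \left(32 - 88080\right) = 4176259 - 88048 = 4088211$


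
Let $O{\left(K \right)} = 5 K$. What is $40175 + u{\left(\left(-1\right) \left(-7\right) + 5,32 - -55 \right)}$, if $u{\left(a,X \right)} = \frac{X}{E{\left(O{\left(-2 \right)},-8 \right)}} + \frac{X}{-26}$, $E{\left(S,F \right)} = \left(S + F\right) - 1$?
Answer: $\frac{19842535}{494} \approx 40167.0$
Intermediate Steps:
$E{\left(S,F \right)} = -1 + F + S$ ($E{\left(S,F \right)} = \left(F + S\right) - 1 = -1 + F + S$)
$u{\left(a,X \right)} = - \frac{45 X}{494}$ ($u{\left(a,X \right)} = \frac{X}{-1 - 8 + 5 \left(-2\right)} + \frac{X}{-26} = \frac{X}{-1 - 8 - 10} + X \left(- \frac{1}{26}\right) = \frac{X}{-19} - \frac{X}{26} = X \left(- \frac{1}{19}\right) - \frac{X}{26} = - \frac{X}{19} - \frac{X}{26} = - \frac{45 X}{494}$)
$40175 + u{\left(\left(-1\right) \left(-7\right) + 5,32 - -55 \right)} = 40175 - \frac{45 \left(32 - -55\right)}{494} = 40175 - \frac{45 \left(32 + 55\right)}{494} = 40175 - \frac{3915}{494} = \frac{19842535}{494}$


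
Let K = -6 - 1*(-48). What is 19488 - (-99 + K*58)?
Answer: 17151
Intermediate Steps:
K = 42 (K = -6 + 48 = 42)
19488 - (-99 + K*58) = 19488 - (-99 + 42*58) = 19488 - (-99 + 2436) = 19488 - 1*2337 = 19488 - 2337 = 17151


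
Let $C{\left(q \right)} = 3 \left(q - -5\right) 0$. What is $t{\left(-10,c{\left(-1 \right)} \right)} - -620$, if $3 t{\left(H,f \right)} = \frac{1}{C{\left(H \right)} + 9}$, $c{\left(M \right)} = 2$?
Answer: $\frac{16741}{27} \approx 620.04$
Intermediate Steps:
$C{\left(q \right)} = 0$ ($C{\left(q \right)} = 3 \left(q + 5\right) 0 = 3 \left(5 + q\right) 0 = \left(15 + 3 q\right) 0 = 0$)
$t{\left(H,f \right)} = \frac{1}{27}$ ($t{\left(H,f \right)} = \frac{1}{3 \left(0 + 9\right)} = \frac{1}{3 \cdot 9} = \frac{1}{3} \cdot \frac{1}{9} = \frac{1}{27}$)
$t{\left(-10,c{\left(-1 \right)} \right)} - -620 = \frac{1}{27} - -620 = \frac{1}{27} + 620 = \frac{16741}{27}$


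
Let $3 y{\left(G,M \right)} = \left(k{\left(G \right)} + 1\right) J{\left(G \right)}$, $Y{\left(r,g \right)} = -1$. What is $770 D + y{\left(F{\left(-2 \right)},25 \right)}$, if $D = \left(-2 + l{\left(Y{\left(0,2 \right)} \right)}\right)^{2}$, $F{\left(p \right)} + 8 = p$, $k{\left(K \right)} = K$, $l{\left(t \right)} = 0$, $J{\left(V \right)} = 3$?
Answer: $3071$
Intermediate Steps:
$F{\left(p \right)} = -8 + p$
$y{\left(G,M \right)} = 1 + G$ ($y{\left(G,M \right)} = \frac{\left(G + 1\right) 3}{3} = \frac{\left(1 + G\right) 3}{3} = \frac{3 + 3 G}{3} = 1 + G$)
$D = 4$ ($D = \left(-2 + 0\right)^{2} = \left(-2\right)^{2} = 4$)
$770 D + y{\left(F{\left(-2 \right)},25 \right)} = 770 \cdot 4 + \left(1 - 10\right) = 3080 + \left(1 - 10\right) = 3080 - 9 = 3071$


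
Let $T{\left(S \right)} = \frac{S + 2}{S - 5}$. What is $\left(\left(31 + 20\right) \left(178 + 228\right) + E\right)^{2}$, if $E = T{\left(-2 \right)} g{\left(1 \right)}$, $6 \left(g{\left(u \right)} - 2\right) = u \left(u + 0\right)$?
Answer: $428738436$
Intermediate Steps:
$g{\left(u \right)} = 2 + \frac{u^{2}}{6}$ ($g{\left(u \right)} = 2 + \frac{u \left(u + 0\right)}{6} = 2 + \frac{u u}{6} = 2 + \frac{u^{2}}{6}$)
$T{\left(S \right)} = \frac{2 + S}{-5 + S}$
$E = 0$ ($E = \frac{2 - 2}{-5 - 2} \left(2 + \frac{1^{2}}{6}\right) = \frac{1}{-7} \cdot 0 \left(2 + \frac{1}{6} \cdot 1\right) = \left(- \frac{1}{7}\right) 0 \left(2 + \frac{1}{6}\right) = 0 \cdot \frac{13}{6} = 0$)
$\left(\left(31 + 20\right) \left(178 + 228\right) + E\right)^{2} = \left(\left(31 + 20\right) \left(178 + 228\right) + 0\right)^{2} = \left(51 \cdot 406 + 0\right)^{2} = \left(20706 + 0\right)^{2} = 20706^{2} = 428738436$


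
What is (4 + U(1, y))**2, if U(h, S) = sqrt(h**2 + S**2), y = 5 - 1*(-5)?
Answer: (4 + sqrt(101))**2 ≈ 197.40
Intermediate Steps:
y = 10 (y = 5 + 5 = 10)
U(h, S) = sqrt(S**2 + h**2)
(4 + U(1, y))**2 = (4 + sqrt(10**2 + 1**2))**2 = (4 + sqrt(100 + 1))**2 = (4 + sqrt(101))**2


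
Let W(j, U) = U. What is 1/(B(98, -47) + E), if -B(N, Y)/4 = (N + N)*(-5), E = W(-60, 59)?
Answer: 1/3979 ≈ 0.00025132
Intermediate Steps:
E = 59
B(N, Y) = 40*N (B(N, Y) = -4*(N + N)*(-5) = -4*2*N*(-5) = -(-40)*N = 40*N)
1/(B(98, -47) + E) = 1/(40*98 + 59) = 1/(3920 + 59) = 1/3979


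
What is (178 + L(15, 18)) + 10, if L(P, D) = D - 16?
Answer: 190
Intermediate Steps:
L(P, D) = -16 + D
(178 + L(15, 18)) + 10 = (178 + (-16 + 18)) + 10 = (178 + 2) + 10 = 180 + 10 = 190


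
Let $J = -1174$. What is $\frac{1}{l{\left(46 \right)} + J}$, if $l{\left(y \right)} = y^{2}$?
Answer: $\frac{1}{942} \approx 0.0010616$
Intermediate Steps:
$\frac{1}{l{\left(46 \right)} + J} = \frac{1}{46^{2} - 1174} = \frac{1}{2116 - 1174} = \frac{1}{942}$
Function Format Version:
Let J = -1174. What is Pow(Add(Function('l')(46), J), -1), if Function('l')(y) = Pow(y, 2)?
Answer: Rational(1, 942) ≈ 0.0010616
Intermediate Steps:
Pow(Add(Function('l')(46), J), -1) = Pow(Add(Pow(46, 2), -1174), -1) = Pow(Add(2116, -1174), -1) = Pow(942, -1) = Rational(1, 942)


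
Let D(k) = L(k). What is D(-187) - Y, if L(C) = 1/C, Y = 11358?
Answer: -2123947/187 ≈ -11358.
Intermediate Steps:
D(k) = 1/k
D(-187) - Y = 1/(-187) - 1*11358 = -1/187 - 11358 = -2123947/187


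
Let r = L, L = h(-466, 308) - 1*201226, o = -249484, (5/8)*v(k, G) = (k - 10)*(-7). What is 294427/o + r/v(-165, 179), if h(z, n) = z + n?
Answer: -6352395347/61123580 ≈ -103.93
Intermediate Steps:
v(k, G) = 112 - 56*k/5 (v(k, G) = 8*((k - 10)*(-7))/5 = 8*((-10 + k)*(-7))/5 = 8*(70 - 7*k)/5 = 112 - 56*k/5)
h(z, n) = n + z
L = -201384 (L = (308 - 466) - 1*201226 = -158 - 201226 = -201384)
r = -201384
294427/o + r/v(-165, 179) = 294427/(-249484) - 201384/(112 - 56/5*(-165)) = 294427*(-1/249484) - 201384/(112 + 1848) = -294427/249484 - 201384/1960 = -294427/249484 - 201384*1/1960 = -294427/249484 - 25173/245 = -6352395347/61123580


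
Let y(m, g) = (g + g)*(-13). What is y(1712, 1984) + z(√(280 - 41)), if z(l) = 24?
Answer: -51560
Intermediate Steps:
y(m, g) = -26*g (y(m, g) = (2*g)*(-13) = -26*g)
y(1712, 1984) + z(√(280 - 41)) = -26*1984 + 24 = -51584 + 24 = -51560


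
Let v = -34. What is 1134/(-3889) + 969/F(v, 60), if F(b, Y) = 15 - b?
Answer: 3712875/190561 ≈ 19.484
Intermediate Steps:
1134/(-3889) + 969/F(v, 60) = 1134/(-3889) + 969/(15 - 1*(-34)) = 1134*(-1/3889) + 969/(15 + 34) = -1134/3889 + 969/49 = 3712875/190561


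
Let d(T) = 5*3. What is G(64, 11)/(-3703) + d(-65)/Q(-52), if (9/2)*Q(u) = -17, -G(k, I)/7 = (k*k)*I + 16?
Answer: 1461033/17986 ≈ 81.232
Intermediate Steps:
G(k, I) = -112 - 7*I*k² (G(k, I) = -7*((k*k)*I + 16) = -7*(k²*I + 16) = -7*(I*k² + 16) = -7*(16 + I*k²) = -112 - 7*I*k²)
Q(u) = -34/9 (Q(u) = (2/9)*(-17) = -34/9)
d(T) = 15
G(64, 11)/(-3703) + d(-65)/Q(-52) = (-112 - 7*11*64²)/(-3703) + 15/(-34/9) = (-112 - 7*11*4096)*(-1/3703) + 15*(-9/34) = (-112 - 315392)*(-1/3703) - 135/34 = -315504*(-1/3703) - 135/34 = 45072/529 - 135/34 = 1461033/17986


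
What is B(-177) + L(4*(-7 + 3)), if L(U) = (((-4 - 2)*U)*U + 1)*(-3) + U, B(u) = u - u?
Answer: 4589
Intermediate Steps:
B(u) = 0
L(U) = -3 + U + 18*U² (L(U) = ((-6*U)*U + 1)*(-3) + U = (-6*U² + 1)*(-3) + U = (1 - 6*U²)*(-3) + U = (-3 + 18*U²) + U = -3 + U + 18*U²)
B(-177) + L(4*(-7 + 3)) = 0 + (-3 + 4*(-7 + 3) + 18*(4*(-7 + 3))²) = 0 + (-3 + 4*(-4) + 18*(4*(-4))²) = 0 + (-3 - 16 + 18*(-16)²) = 0 + (-3 - 16 + 18*256) = 0 + (-3 - 16 + 4608) = 0 + 4589 = 4589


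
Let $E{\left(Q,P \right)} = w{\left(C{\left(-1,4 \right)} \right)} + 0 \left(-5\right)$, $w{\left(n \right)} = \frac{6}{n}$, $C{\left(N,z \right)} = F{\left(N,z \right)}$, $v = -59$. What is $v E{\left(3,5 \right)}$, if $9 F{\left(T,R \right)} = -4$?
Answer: $\frac{1593}{2} \approx 796.5$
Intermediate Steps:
$F{\left(T,R \right)} = - \frac{4}{9}$ ($F{\left(T,R \right)} = \frac{1}{9} \left(-4\right) = - \frac{4}{9}$)
$C{\left(N,z \right)} = - \frac{4}{9}$
$E{\left(Q,P \right)} = - \frac{27}{2}$ ($E{\left(Q,P \right)} = \frac{6}{- \frac{4}{9}} + 0 \left(-5\right) = 6 \left(- \frac{9}{4}\right) + 0 = - \frac{27}{2} + 0 = - \frac{27}{2}$)
$v E{\left(3,5 \right)} = \left(-59\right) \left(- \frac{27}{2}\right) = \frac{1593}{2}$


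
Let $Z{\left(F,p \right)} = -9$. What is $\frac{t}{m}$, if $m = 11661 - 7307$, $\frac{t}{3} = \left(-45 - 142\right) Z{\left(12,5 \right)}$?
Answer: $\frac{5049}{4354} \approx 1.1596$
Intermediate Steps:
$t = 5049$ ($t = 3 \left(-45 - 142\right) \left(-9\right) = 3 \left(\left(-187\right) \left(-9\right)\right) = 3 \cdot 1683 = 5049$)
$m = 4354$ ($m = 11661 - 7307 = 4354$)
$\frac{t}{m} = \frac{5049}{4354}$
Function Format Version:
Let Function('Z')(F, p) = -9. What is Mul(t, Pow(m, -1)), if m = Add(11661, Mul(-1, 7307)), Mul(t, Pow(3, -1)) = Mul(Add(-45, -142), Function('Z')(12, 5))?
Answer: Rational(5049, 4354) ≈ 1.1596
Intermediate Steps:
t = 5049 (t = Mul(3, Mul(Add(-45, -142), -9)) = Mul(3, Mul(-187, -9)) = Mul(3, 1683) = 5049)
m = 4354 (m = Add(11661, -7307) = 4354)
Mul(t, Pow(m, -1)) = Mul(5049, Pow(4354, -1)) = Mul(5049, Rational(1, 4354)) = Rational(5049, 4354)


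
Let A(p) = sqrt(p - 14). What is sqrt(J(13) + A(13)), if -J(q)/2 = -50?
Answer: sqrt(100 + I) ≈ 10.0 + 0.05*I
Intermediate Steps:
J(q) = 100 (J(q) = -2*(-50) = 100)
A(p) = sqrt(-14 + p)
sqrt(J(13) + A(13)) = sqrt(100 + sqrt(-14 + 13)) = sqrt(100 + sqrt(-1)) = sqrt(100 + I)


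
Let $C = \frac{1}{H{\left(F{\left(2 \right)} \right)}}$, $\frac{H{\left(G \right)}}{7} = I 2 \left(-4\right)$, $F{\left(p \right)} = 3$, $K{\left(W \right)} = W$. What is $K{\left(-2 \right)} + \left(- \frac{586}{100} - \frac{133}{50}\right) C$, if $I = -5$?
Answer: $- \frac{14213}{7000} \approx -2.0304$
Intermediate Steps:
$H{\left(G \right)} = 280$ ($H{\left(G \right)} = 7 \left(-5\right) 2 \left(-4\right) = 7 \left(\left(-10\right) \left(-4\right)\right) = 7 \cdot 40 = 280$)
$C = \frac{1}{280} \approx 0.0035714$
$K{\left(-2 \right)} + \left(- \frac{586}{100} - \frac{133}{50}\right) C = -2 + \left(- \frac{586}{100} - \frac{133}{50}\right) \frac{1}{280} = -2 + \left(\left(-586\right) \frac{1}{100} - \frac{133}{50}\right) \frac{1}{280} = -2 + \left(- \frac{293}{50} - \frac{133}{50}\right) \frac{1}{280} = -2 - \frac{213}{7000} = - \frac{14213}{7000}$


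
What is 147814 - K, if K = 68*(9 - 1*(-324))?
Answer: 125170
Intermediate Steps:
K = 22644 (K = 68*(9 + 324) = 68*333 = 22644)
147814 - K = 147814 - 1*22644 = 147814 - 22644 = 125170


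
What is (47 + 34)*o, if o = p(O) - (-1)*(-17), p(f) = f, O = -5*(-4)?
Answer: 243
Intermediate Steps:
O = 20
o = 3 (o = 20 - (-1)*(-17) = 20 - 1*17 = 20 - 17 = 3)
(47 + 34)*o = (47 + 34)*3 = 81*3 = 243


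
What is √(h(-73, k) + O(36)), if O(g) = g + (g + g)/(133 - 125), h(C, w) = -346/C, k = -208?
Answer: √265063/73 ≈ 7.0526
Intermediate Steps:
O(g) = 5*g/4 (O(g) = g + (2*g)/8 = g + (2*g)*(⅛) = g + g/4 = 5*g/4)
√(h(-73, k) + O(36)) = √(-346/(-73) + (5/4)*36) = √(-346*(-1/73) + 45) = √(346/73 + 45) = √(3631/73) = √265063/73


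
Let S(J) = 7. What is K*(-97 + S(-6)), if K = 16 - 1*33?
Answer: 1530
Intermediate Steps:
K = -17 (K = 16 - 33 = -17)
K*(-97 + S(-6)) = -17*(-97 + 7) = -17*(-90) = 1530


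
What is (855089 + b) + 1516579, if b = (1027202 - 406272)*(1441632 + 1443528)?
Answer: 1791484770468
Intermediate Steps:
b = 1791482398800 (b = 620930*2885160 = 1791482398800)
(855089 + b) + 1516579 = (855089 + 1791482398800) + 1516579 = 1791483253889 + 1516579 = 1791484770468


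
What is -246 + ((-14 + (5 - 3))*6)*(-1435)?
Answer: 103074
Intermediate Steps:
-246 + ((-14 + (5 - 3))*6)*(-1435) = -246 + ((-14 + 2)*6)*(-1435) = -246 - 12*6*(-1435) = -246 - 72*(-1435) = -246 + 103320 = 103074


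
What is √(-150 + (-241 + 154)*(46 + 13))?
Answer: 3*I*√587 ≈ 72.684*I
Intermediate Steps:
√(-150 + (-241 + 154)*(46 + 13)) = √(-150 - 87*59) = √(-150 - 5133) = √(-5283) = 3*I*√587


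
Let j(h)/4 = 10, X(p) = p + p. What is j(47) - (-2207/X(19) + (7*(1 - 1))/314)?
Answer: 3727/38 ≈ 98.079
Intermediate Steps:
X(p) = 2*p
j(h) = 40 (j(h) = 4*10 = 40)
j(47) - (-2207/X(19) + (7*(1 - 1))/314) = 40 - (-2207/(2*19) + (7*(1 - 1))/314) = 40 - (-2207/38 + (7*0)*(1/314)) = 40 - (-2207*1/38 + 0*(1/314)) = 40 - (-2207/38 + 0) = 40 - 1*(-2207/38) = 40 + 2207/38 = 3727/38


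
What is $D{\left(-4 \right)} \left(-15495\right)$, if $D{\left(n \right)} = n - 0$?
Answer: $61980$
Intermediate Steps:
$D{\left(n \right)} = n$ ($D{\left(n \right)} = n + 0 = n$)
$D{\left(-4 \right)} \left(-15495\right) = \left(-4\right) \left(-15495\right) = 61980$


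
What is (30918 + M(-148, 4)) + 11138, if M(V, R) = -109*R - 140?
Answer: 41480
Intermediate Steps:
M(V, R) = -140 - 109*R
(30918 + M(-148, 4)) + 11138 = (30918 + (-140 - 109*4)) + 11138 = (30918 + (-140 - 436)) + 11138 = (30918 - 576) + 11138 = 30342 + 11138 = 41480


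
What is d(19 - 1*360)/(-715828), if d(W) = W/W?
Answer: -1/715828 ≈ -1.3970e-6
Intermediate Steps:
d(W) = 1
d(19 - 1*360)/(-715828) = 1/(-715828) = 1*(-1/715828) = -1/715828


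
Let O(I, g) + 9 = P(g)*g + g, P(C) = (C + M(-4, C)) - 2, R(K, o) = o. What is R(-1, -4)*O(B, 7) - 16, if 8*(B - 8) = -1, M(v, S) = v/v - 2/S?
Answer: -168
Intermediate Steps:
M(v, S) = 1 - 2/S
P(C) = -2 + C + (-2 + C)/C (P(C) = (C + (-2 + C)/C) - 2 = -2 + C + (-2 + C)/C)
B = 63/8 (B = 8 + (⅛)*(-1) = 8 - ⅛ = 63/8 ≈ 7.8750)
O(I, g) = -9 + g + g*(-1 + g - 2/g) (O(I, g) = -9 + ((-1 + g - 2/g)*g + g) = -9 + (g*(-1 + g - 2/g) + g) = -9 + (g + g*(-1 + g - 2/g)) = -9 + g + g*(-1 + g - 2/g))
R(-1, -4)*O(B, 7) - 16 = -4*(-11 + 7²) - 16 = -4*(-11 + 49) - 16 = -4*38 - 16 = -152 - 16 = -168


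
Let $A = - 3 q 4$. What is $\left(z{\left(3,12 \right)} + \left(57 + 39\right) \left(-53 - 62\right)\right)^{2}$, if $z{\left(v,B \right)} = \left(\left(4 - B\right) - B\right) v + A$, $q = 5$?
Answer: $124545600$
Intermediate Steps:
$A = -60$ ($A = \left(-3\right) 5 \cdot 4 = \left(-15\right) 4 = -60$)
$z{\left(v,B \right)} = -60 + v \left(4 - 2 B\right)$ ($z{\left(v,B \right)} = \left(\left(4 - B\right) - B\right) v - 60 = \left(4 - 2 B\right) v - 60 = v \left(4 - 2 B\right) - 60 = -60 + v \left(4 - 2 B\right)$)
$\left(z{\left(3,12 \right)} + \left(57 + 39\right) \left(-53 - 62\right)\right)^{2} = \left(\left(-60 + 4 \cdot 3 - 24 \cdot 3\right) + \left(57 + 39\right) \left(-53 - 62\right)\right)^{2} = \left(\left(-60 + 12 - 72\right) + 96 \left(-115\right)\right)^{2} = \left(-120 - 11040\right)^{2} = \left(-11160\right)^{2} = 124545600$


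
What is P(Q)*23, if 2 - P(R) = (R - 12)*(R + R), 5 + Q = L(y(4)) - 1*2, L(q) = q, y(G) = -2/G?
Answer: -13363/2 ≈ -6681.5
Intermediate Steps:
Q = -15/2 (Q = -5 + (-2/4 - 1*2) = -5 + (-2*¼ - 2) = -5 + (-½ - 2) = -5 - 5/2 = -15/2 ≈ -7.5000)
P(R) = 2 - 2*R*(-12 + R) (P(R) = 2 - (R - 12)*(R + R) = 2 - (-12 + R)*2*R = 2 - 2*R*(-12 + R))
P(Q)*23 = (2 - 2*(-15/2)² + 24*(-15/2))*23 = (2 - 2*225/4 - 180)*23 = (2 - 225/2 - 180)*23 = -581/2*23 = -13363/2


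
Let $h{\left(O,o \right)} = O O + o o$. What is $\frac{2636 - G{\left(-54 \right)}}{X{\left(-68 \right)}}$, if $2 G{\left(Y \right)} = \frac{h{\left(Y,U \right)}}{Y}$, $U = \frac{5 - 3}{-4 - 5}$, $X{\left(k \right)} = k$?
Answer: $- \frac{2911991}{74358} \approx -39.162$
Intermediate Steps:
$U = - \frac{2}{9}$ ($U = \frac{2}{-9} = 2 \left(- \frac{1}{9}\right) = - \frac{2}{9} \approx -0.22222$)
$h{\left(O,o \right)} = O^{2} + o^{2}$
$G{\left(Y \right)} = \frac{\frac{4}{81} + Y^{2}}{2 Y}$ ($G{\left(Y \right)} = \frac{\left(Y^{2} + \left(- \frac{2}{9}\right)^{2}\right) \frac{1}{Y}}{2} = \frac{\left(Y^{2} + \frac{4}{81}\right) \frac{1}{Y}}{2} = \frac{\left(\frac{4}{81} + Y^{2}\right) \frac{1}{Y}}{2} = \frac{\frac{1}{Y} \left(\frac{4}{81} + Y^{2}\right)}{2} = \frac{\frac{4}{81} + Y^{2}}{2 Y}$)
$\frac{2636 - G{\left(-54 \right)}}{X{\left(-68 \right)}} = \frac{2636 - \left(\frac{1}{2} \left(-54\right) + \frac{2}{81 \left(-54\right)}\right)}{-68} = \left(2636 - \left(-27 + \frac{2}{81} \left(- \frac{1}{54}\right)\right)\right) \left(- \frac{1}{68}\right) = \left(2636 - \left(-27 - \frac{1}{2187}\right)\right) \left(- \frac{1}{68}\right) = \left(2636 - - \frac{59050}{2187}\right) \left(- \frac{1}{68}\right) = \left(2636 + \frac{59050}{2187}\right) \left(- \frac{1}{68}\right) = \frac{5823982}{2187} \left(- \frac{1}{68}\right) = - \frac{2911991}{74358}$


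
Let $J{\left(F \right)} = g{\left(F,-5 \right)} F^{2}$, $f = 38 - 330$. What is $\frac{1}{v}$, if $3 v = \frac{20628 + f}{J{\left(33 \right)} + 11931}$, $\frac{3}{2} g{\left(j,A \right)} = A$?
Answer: $\frac{24903}{20336} \approx 1.2246$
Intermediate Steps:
$g{\left(j,A \right)} = \frac{2 A}{3}$
$f = -292$ ($f = 38 - 330 = -292$)
$J{\left(F \right)} = - \frac{10 F^{2}}{3}$ ($J{\left(F \right)} = \frac{2}{3} \left(-5\right) F^{2} = - \frac{10 F^{2}}{3}$)
$v = \frac{20336}{24903}$ ($v = \frac{\left(20628 - 292\right) \frac{1}{- \frac{10 \cdot 33^{2}}{3} + 11931}}{3} = \frac{20336 \frac{1}{\left(- \frac{10}{3}\right) 1089 + 11931}}{3} = \frac{20336 \frac{1}{-3630 + 11931}}{3} = \frac{20336 \cdot \frac{1}{8301}}{3} = \frac{1}{3} \cdot \frac{20336}{8301} = \frac{20336}{24903} \approx 0.81661$)
$\frac{1}{v} = \frac{1}{\frac{20336}{24903}} = \frac{24903}{20336}$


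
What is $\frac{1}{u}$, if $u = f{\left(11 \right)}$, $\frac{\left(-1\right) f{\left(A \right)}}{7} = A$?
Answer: $- \frac{1}{77} \approx -0.012987$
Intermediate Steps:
$f{\left(A \right)} = - 7 A$
$u = -77$ ($u = \left(-7\right) 11 = -77$)
$\frac{1}{u} = \frac{1}{-77} = - \frac{1}{77}$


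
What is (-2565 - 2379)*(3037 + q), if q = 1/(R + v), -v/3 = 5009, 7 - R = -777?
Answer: -213857614560/14243 ≈ -1.5015e+7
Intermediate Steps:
R = 784 (R = 7 - 1*(-777) = 7 + 777 = 784)
v = -15027 (v = -3*5009 = -15027)
q = -1/14243 (q = 1/(784 - 15027) = 1/(-14243) = -1/14243 ≈ -7.0210e-5)
(-2565 - 2379)*(3037 + q) = (-2565 - 2379)*(3037 - 1/14243) = -4944*43255990/14243 = -213857614560/14243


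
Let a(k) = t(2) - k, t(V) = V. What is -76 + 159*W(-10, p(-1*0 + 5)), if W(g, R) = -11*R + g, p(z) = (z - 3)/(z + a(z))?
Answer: -3415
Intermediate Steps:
a(k) = 2 - k
p(z) = -3/2 + z/2 (p(z) = (z - 3)/(z + (2 - z)) = (-3 + z)/2 = (-3 + z)*(½) = -3/2 + z/2)
W(g, R) = g - 11*R
-76 + 159*W(-10, p(-1*0 + 5)) = -76 + 159*(-10 - 11*(-3/2 + (-1*0 + 5)/2)) = -76 + 159*(-10 - 11*(-3/2 + (0 + 5)/2)) = -76 + 159*(-10 - 11*(-3/2 + (½)*5)) = -76 + 159*(-10 - 11*(-3/2 + 5/2)) = -76 + 159*(-10 - 11*1) = -76 + 159*(-10 - 11) = -76 + 159*(-21) = -76 - 3339 = -3415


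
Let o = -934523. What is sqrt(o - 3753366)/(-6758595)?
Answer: -I*sqrt(4687889)/6758595 ≈ -0.00032036*I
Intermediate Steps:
sqrt(o - 3753366)/(-6758595) = sqrt(-934523 - 3753366)/(-6758595) = sqrt(-4687889)*(-1/6758595) = (I*sqrt(4687889))*(-1/6758595) = -I*sqrt(4687889)/6758595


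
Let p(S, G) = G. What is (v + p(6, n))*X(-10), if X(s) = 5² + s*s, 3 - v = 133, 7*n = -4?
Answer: -114250/7 ≈ -16321.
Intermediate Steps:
n = -4/7 (n = (⅐)*(-4) = -4/7 ≈ -0.57143)
v = -130 (v = 3 - 1*133 = 3 - 133 = -130)
X(s) = 25 + s²
(v + p(6, n))*X(-10) = (-130 - 4/7)*(25 + (-10)²) = -914*(25 + 100)/7 = -914/7*125 = -114250/7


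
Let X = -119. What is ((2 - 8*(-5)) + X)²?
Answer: 5929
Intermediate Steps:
((2 - 8*(-5)) + X)² = ((2 - 8*(-5)) - 119)² = ((2 - 2*(-20)) - 119)² = ((2 + 40) - 119)² = (42 - 119)² = (-77)² = 5929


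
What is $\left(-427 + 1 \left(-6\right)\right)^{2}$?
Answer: $187489$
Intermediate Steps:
$\left(-427 + 1 \left(-6\right)\right)^{2} = \left(-427 - 6\right)^{2} = \left(-433\right)^{2} = 187489$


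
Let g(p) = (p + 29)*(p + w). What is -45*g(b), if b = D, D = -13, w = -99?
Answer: 80640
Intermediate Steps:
b = -13
g(p) = (-99 + p)*(29 + p) (g(p) = (p + 29)*(p - 99) = (29 + p)*(-99 + p) = (-99 + p)*(29 + p))
-45*g(b) = -45*(-2871 + (-13)² - 70*(-13)) = -45*(-2871 + 169 + 910) = -45*(-1792) = 80640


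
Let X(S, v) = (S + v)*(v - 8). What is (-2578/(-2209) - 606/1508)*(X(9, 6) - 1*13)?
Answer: -54802855/1665586 ≈ -32.903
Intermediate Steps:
X(S, v) = (-8 + v)*(S + v) (X(S, v) = (S + v)*(-8 + v) = (-8 + v)*(S + v))
(-2578/(-2209) - 606/1508)*(X(9, 6) - 1*13) = (-2578/(-2209) - 606/1508)*((6**2 - 8*9 - 8*6 + 9*6) - 1*13) = (-2578*(-1/2209) - 606*1/1508)*((36 - 72 - 48 + 54) - 13) = (2578/2209 - 303/754)*(-30 - 13) = (1274485/1665586)*(-43) = -54802855/1665586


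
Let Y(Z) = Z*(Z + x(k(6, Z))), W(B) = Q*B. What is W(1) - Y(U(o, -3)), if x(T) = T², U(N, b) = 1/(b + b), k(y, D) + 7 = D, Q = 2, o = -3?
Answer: 2275/216 ≈ 10.532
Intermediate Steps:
k(y, D) = -7 + D
U(N, b) = 1/(2*b)
W(B) = 2*B
Y(Z) = Z*(Z + (-7 + Z)²)
W(1) - Y(U(o, -3)) = 2*1 - (½)/(-3)*((½)/(-3) + (-7 + (½)/(-3))²) = 2 - (½)*(-⅓)*((½)*(-⅓) + (-7 + (½)*(-⅓))²) = 2 - (-1)*(-⅙ + (-7 - ⅙)²)/6 = 2 - (-1)*(-⅙ + (-43/6)²)/6 = 2 - (-1)*(-⅙ + 1849/36)/6 = 2 - (-1)*1843/(6*36) = 2 - 1*(-1843/216) = 2 + 1843/216 = 2275/216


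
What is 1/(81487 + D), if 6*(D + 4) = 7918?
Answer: 3/248408 ≈ 1.2077e-5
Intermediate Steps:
D = 3947/3 (D = -4 + (⅙)*7918 = -4 + 3959/3 = 3947/3 ≈ 1315.7)
1/(81487 + D) = 1/(81487 + 3947/3) = 1/(248408/3) = 3/248408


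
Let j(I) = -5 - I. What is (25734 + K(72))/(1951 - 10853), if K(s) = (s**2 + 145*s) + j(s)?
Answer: -41281/8902 ≈ -4.6373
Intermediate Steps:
K(s) = -5 + s**2 + 144*s (K(s) = (s**2 + 145*s) + (-5 - s) = -5 + s**2 + 144*s)
(25734 + K(72))/(1951 - 10853) = (25734 + (-5 + 72**2 + 144*72))/(1951 - 10853) = (25734 + (-5 + 5184 + 10368))/(-8902) = (25734 + 15547)*(-1/8902) = 41281*(-1/8902) = -41281/8902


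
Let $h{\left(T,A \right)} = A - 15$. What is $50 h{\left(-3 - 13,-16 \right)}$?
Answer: $-1550$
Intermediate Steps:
$h{\left(T,A \right)} = -15 + A$ ($h{\left(T,A \right)} = A - 15 = -15 + A$)
$50 h{\left(-3 - 13,-16 \right)} = 50 \left(-15 - 16\right) = 50 \left(-31\right) = -1550$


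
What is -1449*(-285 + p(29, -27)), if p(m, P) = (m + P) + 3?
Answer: 405720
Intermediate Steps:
p(m, P) = 3 + P + m (p(m, P) = (P + m) + 3 = 3 + P + m)
-1449*(-285 + p(29, -27)) = -1449*(-285 + (3 - 27 + 29)) = -1449*(-285 + 5) = -1449*(-280) = 405720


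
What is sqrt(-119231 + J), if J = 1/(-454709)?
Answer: 2*I*sqrt(6163058577736255)/454709 ≈ 345.3*I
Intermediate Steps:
J = -1/454709 ≈ -2.1992e-6
sqrt(-119231 + J) = sqrt(-119231 - 1/454709) = sqrt(-54215408780/454709) = 2*I*sqrt(6163058577736255)/454709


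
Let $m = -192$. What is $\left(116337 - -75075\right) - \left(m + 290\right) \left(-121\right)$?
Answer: $203270$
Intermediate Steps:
$\left(116337 - -75075\right) - \left(m + 290\right) \left(-121\right) = \left(116337 - -75075\right) - \left(-192 + 290\right) \left(-121\right) = \left(116337 + 75075\right) - 98 \left(-121\right) = 191412 - -11858 = 191412 + 11858 = 203270$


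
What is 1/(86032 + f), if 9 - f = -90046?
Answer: 1/176087 ≈ 5.6790e-6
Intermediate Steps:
f = 90055 (f = 9 - 1*(-90046) = 9 + 90046 = 90055)
1/(86032 + f) = 1/(86032 + 90055) = 1/176087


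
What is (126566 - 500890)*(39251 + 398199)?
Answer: -163748033800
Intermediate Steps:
(126566 - 500890)*(39251 + 398199) = -374324*437450 = -163748033800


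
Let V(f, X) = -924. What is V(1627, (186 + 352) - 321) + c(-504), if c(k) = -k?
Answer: -420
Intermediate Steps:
V(1627, (186 + 352) - 321) + c(-504) = -924 - 1*(-504) = -924 + 504 = -420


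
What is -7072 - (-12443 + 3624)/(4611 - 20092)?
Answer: -109490451/15481 ≈ -7072.6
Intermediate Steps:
-7072 - (-12443 + 3624)/(4611 - 20092) = -7072 - (-8819)/(-15481) = -7072 - (-8819)*(-1)/15481 = -7072 - 1*8819/15481 = -7072 - 8819/15481 = -109490451/15481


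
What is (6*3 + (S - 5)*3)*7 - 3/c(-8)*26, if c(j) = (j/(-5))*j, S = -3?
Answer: -1149/32 ≈ -35.906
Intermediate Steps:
c(j) = -j**2/5 (c(j) = (-j/5)*j = -j**2/5)
(6*3 + (S - 5)*3)*7 - 3/c(-8)*26 = (6*3 + (-3 - 5)*3)*7 - 3/((-1/5*(-8)**2))*26 = (18 - 8*3)*7 - 3/((-1/5*64))*26 = (18 - 24)*7 - 3/(-64/5)*26 = -6*7 - 3*(-5/64)*26 = -42 + (15/64)*26 = -42 + 195/32 = -1149/32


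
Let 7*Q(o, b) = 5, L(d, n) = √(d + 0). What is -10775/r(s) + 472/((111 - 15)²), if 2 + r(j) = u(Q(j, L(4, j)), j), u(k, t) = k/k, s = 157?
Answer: 12412859/1152 ≈ 10775.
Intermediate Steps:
L(d, n) = √d
Q(o, b) = 5/7 (Q(o, b) = (⅐)*5 = 5/7)
u(k, t) = 1
r(j) = -1 (r(j) = -2 + 1 = -1)
-10775/r(s) + 472/((111 - 15)²) = -10775/(-1) + 472/((111 - 15)²) = -10775*(-1) + 472/(96²) = 10775 + 472/9216 = 10775 + 472*(1/9216) = 10775 + 59/1152 = 12412859/1152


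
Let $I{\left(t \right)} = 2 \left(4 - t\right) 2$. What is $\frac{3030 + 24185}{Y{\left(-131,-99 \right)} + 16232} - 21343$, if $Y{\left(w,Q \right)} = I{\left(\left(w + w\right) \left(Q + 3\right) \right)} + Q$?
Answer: $- \frac{1802635652}{84459} \approx -21343.0$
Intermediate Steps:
$I{\left(t \right)} = 16 - 4 t$ ($I{\left(t \right)} = \left(8 - 2 t\right) 2 = 16 - 4 t$)
$Y{\left(w,Q \right)} = 16 + Q - 8 w \left(3 + Q\right)$ ($Y{\left(w,Q \right)} = \left(16 - 4 \left(w + w\right) \left(Q + 3\right)\right) + Q = \left(16 - 4 \cdot 2 w \left(3 + Q\right)\right) + Q = \left(16 - 8 w \left(3 + Q\right)\right) + Q = 16 + Q - 8 w \left(3 + Q\right)$)
$\frac{3030 + 24185}{Y{\left(-131,-99 \right)} + 16232} - 21343 = \frac{3030 + 24185}{\left(16 - 99 - - 1048 \left(3 - 99\right)\right) + 16232} - 21343 = \frac{27215}{\left(16 - 99 - \left(-1048\right) \left(-96\right)\right) + 16232} - 21343 = \frac{27215}{\left(16 - 99 - 100608\right) + 16232} - 21343 = \frac{27215}{-100691 + 16232} - 21343 = \frac{27215}{-84459} - 21343 = 27215 \left(- \frac{1}{84459}\right) - 21343 = - \frac{27215}{84459} - 21343 = - \frac{1802635652}{84459}$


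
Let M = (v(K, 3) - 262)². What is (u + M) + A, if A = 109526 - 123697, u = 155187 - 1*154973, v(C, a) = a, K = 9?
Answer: 53124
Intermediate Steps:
u = 214 (u = 155187 - 154973 = 214)
M = 67081 (M = (3 - 262)² = (-259)² = 67081)
A = -14171
(u + M) + A = (214 + 67081) - 14171 = 67295 - 14171 = 53124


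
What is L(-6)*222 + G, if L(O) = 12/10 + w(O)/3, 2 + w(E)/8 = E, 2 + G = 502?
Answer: -19848/5 ≈ -3969.6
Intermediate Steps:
G = 500 (G = -2 + 502 = 500)
w(E) = -16 + 8*E
L(O) = -62/15 + 8*O/3 (L(O) = 12/10 + (-16 + 8*O)/3 = 12*(1/10) + (-16 + 8*O)*(1/3) = 6/5 + (-16/3 + 8*O/3) = -62/15 + 8*O/3)
L(-6)*222 + G = (-62/15 + (8/3)*(-6))*222 + 500 = (-62/15 - 16)*222 + 500 = -302/15*222 + 500 = -22348/5 + 500 = -19848/5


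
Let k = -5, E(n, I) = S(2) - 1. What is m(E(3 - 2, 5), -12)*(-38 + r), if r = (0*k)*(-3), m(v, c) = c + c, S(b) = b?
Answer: 912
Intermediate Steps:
E(n, I) = 1 (E(n, I) = 2 - 1 = 1)
m(v, c) = 2*c
r = 0 (r = (0*(-5))*(-3) = 0*(-3) = 0)
m(E(3 - 2, 5), -12)*(-38 + r) = (2*(-12))*(-38 + 0) = -24*(-38) = 912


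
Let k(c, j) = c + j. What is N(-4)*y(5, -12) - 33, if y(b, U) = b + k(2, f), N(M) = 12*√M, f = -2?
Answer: -33 + 120*I ≈ -33.0 + 120.0*I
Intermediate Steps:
y(b, U) = b (y(b, U) = b + (2 - 2) = b + 0 = b)
N(-4)*y(5, -12) - 33 = (12*√(-4))*5 - 33 = (12*(2*I))*5 - 33 = (24*I)*5 - 33 = 120*I - 33 = -33 + 120*I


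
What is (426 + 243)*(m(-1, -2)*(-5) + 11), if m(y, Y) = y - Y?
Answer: 4014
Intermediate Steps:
(426 + 243)*(m(-1, -2)*(-5) + 11) = (426 + 243)*((-1 - 1*(-2))*(-5) + 11) = 669*((-1 + 2)*(-5) + 11) = 669*(1*(-5) + 11) = 669*(-5 + 11) = 669*6 = 4014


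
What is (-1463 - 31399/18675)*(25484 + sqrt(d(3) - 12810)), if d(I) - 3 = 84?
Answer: -697061915216/18675 - 27352924*I*sqrt(12723)/18675 ≈ -3.7326e+7 - 1.6521e+5*I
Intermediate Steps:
d(I) = 87 (d(I) = 3 + 84 = 87)
(-1463 - 31399/18675)*(25484 + sqrt(d(3) - 12810)) = (-1463 - 31399/18675)*(25484 + sqrt(87 - 12810)) = (-1463 - 31399*1/18675)*(25484 + sqrt(-12723)) = (-1463 - 31399/18675)*(25484 + I*sqrt(12723)) = -27352924*(25484 + I*sqrt(12723))/18675 = -697061915216/18675 - 27352924*I*sqrt(12723)/18675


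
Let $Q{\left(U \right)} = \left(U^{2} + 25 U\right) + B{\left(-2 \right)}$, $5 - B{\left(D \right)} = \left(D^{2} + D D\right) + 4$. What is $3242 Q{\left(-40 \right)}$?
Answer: $1922506$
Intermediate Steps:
$B{\left(D \right)} = 1 - 2 D^{2}$ ($B{\left(D \right)} = 5 - \left(\left(D^{2} + D D\right) + 4\right) = 5 - \left(\left(D^{2} + D^{2}\right) + 4\right) = 5 - \left(2 D^{2} + 4\right) = 5 - \left(4 + 2 D^{2}\right) = 1 - 2 D^{2}$)
$Q{\left(U \right)} = -7 + U^{2} + 25 U$ ($Q{\left(U \right)} = \left(U^{2} + 25 U\right) + \left(1 - 2 \left(-2\right)^{2}\right) = \left(U^{2} + 25 U\right) + \left(1 - 8\right) = \left(U^{2} + 25 U\right) - 7 = -7 + U^{2} + 25 U$)
$3242 Q{\left(-40 \right)} = 3242 \left(-7 + \left(-40\right)^{2} + 25 \left(-40\right)\right) = 3242 \left(-7 + 1600 - 1000\right) = 3242 \cdot 593 = 1922506$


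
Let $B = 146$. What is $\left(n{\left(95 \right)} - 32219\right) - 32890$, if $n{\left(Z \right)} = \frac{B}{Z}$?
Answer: $- \frac{6185209}{95} \approx -65107.0$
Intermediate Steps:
$n{\left(Z \right)} = \frac{146}{Z}$
$\left(n{\left(95 \right)} - 32219\right) - 32890 = \left(\frac{146}{95} - 32219\right) - 32890 = - \frac{3060659}{95} - 32890 = - \frac{6185209}{95}$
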